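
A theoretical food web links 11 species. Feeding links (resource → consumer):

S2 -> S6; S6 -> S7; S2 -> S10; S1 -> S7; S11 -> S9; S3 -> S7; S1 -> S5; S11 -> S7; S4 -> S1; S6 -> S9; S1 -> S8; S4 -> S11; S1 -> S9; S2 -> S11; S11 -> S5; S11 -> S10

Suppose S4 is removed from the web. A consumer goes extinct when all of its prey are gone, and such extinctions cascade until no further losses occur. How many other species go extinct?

2

Remove S4.
Round 1: S1 (all prey gone) → extinct.
Round 2: S8 (all prey gone) → extinct.
No further losses. Total secondary extinctions: 2.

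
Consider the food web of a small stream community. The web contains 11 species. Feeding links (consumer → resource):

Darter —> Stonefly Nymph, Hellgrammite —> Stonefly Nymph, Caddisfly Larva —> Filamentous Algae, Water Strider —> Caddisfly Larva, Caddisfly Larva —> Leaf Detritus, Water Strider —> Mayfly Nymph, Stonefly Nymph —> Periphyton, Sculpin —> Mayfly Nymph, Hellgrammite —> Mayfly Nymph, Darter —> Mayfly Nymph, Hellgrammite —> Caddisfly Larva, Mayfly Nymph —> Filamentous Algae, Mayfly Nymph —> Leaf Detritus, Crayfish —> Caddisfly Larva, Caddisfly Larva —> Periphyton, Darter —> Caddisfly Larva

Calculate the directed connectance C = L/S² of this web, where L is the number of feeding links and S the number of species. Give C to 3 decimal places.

C = 0.132

The web has S = 11 species and L = 16 feeding links.
C = L / S² = 16 / 121 = 0.1322 ≈ 0.132.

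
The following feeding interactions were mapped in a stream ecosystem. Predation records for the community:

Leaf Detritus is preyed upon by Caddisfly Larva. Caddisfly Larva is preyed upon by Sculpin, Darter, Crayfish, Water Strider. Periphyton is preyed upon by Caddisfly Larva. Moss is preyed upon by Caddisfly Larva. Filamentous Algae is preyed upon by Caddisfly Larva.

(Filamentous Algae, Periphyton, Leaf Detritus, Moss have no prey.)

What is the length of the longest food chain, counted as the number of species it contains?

3 species

One longest chain: Filamentous Algae → Caddisfly Larva → Crayfish.
It has 3 species and 2 links.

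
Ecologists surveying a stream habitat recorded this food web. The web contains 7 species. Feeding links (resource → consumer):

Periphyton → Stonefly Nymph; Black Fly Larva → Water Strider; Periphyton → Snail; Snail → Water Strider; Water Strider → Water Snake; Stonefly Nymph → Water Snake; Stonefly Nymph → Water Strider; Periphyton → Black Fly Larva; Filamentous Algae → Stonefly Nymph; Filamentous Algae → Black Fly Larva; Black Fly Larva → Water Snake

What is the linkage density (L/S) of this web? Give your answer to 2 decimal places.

L/S = 1.57

There are L = 11 links among S = 7 species.
L/S = 11/7 = 1.5714 ≈ 1.57.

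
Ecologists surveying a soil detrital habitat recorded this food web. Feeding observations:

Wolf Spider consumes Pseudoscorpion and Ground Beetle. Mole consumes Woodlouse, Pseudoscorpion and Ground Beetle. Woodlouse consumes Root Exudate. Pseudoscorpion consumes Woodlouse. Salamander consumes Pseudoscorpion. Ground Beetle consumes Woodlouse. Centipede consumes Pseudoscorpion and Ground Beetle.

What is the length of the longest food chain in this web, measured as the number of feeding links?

One longest chain: Root Exudate → Woodlouse → Ground Beetle → Wolf Spider.
It has 4 species and 3 links.

3 links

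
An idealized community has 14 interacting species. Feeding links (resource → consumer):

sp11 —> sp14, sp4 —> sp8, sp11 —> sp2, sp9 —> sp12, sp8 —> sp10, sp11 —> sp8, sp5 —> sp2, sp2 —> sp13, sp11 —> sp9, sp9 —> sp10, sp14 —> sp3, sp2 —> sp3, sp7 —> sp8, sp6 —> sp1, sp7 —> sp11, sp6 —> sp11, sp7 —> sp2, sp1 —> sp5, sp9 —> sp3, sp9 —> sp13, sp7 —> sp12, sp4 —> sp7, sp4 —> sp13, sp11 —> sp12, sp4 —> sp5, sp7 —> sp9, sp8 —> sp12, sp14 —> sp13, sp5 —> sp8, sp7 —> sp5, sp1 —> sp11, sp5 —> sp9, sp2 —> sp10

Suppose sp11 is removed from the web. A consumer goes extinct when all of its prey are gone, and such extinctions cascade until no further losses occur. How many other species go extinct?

1

Remove sp11.
Round 1: sp14 (all prey gone) → extinct.
No further losses. Total secondary extinctions: 1.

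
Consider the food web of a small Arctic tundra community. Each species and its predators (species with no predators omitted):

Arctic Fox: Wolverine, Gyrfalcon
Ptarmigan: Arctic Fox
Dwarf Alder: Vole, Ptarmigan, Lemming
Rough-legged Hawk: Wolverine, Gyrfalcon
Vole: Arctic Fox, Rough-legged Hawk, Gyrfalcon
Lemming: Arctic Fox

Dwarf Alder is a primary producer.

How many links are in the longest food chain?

3 links

One longest chain: Dwarf Alder → Vole → Arctic Fox → Wolverine.
It has 4 species and 3 links.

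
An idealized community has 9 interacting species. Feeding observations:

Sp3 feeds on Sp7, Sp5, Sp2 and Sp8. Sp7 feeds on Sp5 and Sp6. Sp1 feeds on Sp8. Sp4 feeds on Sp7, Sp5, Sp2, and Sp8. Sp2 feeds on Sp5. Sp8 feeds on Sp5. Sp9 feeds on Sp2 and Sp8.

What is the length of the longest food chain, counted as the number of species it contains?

One longest chain: Sp5 → Sp2 → Sp4.
It has 3 species and 2 links.

3 species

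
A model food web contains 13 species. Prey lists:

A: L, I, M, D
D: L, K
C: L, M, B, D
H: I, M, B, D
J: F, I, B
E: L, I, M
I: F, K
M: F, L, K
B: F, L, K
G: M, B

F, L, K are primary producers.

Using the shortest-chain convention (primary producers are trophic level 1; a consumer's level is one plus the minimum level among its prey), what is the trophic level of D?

Trophic level 2

L is a producer → level 1.
D eats L → level 2.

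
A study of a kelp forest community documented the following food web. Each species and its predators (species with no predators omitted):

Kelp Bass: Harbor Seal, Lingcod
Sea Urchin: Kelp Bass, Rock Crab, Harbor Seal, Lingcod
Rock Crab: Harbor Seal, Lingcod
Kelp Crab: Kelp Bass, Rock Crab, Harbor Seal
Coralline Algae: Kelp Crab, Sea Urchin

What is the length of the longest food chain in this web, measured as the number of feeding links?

One longest chain: Coralline Algae → Kelp Crab → Kelp Bass → Harbor Seal.
It has 4 species and 3 links.

3 links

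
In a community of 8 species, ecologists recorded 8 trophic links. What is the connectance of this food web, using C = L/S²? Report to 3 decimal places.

The web has S = 8 species and L = 8 feeding links.
C = L / S² = 8 / 64 = 0.1250 ≈ 0.125.

C = 0.125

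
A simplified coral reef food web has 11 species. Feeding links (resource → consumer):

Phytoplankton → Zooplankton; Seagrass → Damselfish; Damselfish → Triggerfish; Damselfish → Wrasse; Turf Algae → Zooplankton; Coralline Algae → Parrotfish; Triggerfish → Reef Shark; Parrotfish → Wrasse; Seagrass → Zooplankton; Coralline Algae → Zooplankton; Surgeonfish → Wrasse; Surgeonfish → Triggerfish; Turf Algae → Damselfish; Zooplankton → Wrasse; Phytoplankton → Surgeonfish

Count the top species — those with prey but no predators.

Top species (has prey, but nothing eats it): Wrasse, Reef Shark.
Count: 2.

2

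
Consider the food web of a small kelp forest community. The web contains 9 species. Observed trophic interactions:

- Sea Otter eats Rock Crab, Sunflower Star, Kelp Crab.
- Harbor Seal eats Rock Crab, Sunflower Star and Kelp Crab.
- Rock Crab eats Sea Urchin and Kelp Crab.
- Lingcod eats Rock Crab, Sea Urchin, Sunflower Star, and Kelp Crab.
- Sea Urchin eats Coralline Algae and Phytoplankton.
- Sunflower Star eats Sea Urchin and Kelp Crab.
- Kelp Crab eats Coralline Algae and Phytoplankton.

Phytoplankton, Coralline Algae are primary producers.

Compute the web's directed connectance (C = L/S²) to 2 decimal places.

C = 0.22

The web has S = 9 species and L = 18 feeding links.
C = L / S² = 18 / 81 = 0.2222 ≈ 0.22.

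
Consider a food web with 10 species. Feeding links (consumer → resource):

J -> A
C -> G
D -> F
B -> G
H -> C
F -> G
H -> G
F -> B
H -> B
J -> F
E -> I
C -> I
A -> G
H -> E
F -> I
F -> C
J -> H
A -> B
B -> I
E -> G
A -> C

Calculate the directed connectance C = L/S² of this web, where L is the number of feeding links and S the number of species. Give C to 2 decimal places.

The web has S = 10 species and L = 21 feeding links.
C = L / S² = 21 / 100 = 0.2100 ≈ 0.21.

C = 0.21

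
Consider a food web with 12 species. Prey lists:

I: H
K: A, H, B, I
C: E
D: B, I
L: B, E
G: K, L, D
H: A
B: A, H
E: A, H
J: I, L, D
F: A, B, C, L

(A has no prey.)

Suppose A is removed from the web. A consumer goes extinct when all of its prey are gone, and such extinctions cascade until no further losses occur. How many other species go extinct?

11

Remove A.
Round 1: H (all prey gone) → extinct.
Round 2: B (all prey gone), E (all prey gone), I (all prey gone) → extinct.
Round 3: C (all prey gone), K (all prey gone), L (all prey gone), D (all prey gone) → extinct.
Round 4: F (all prey gone), G (all prey gone), J (all prey gone) → extinct.
No further losses. Total secondary extinctions: 11.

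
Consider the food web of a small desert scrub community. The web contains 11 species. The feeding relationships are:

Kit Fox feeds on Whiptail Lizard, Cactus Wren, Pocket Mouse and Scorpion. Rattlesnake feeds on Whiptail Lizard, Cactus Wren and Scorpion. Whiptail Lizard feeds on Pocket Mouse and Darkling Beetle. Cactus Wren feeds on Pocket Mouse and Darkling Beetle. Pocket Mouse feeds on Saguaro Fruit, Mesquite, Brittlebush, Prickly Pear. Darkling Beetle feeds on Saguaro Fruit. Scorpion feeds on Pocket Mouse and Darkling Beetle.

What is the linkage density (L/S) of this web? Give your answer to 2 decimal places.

L/S = 1.64

There are L = 18 links among S = 11 species.
L/S = 18/11 = 1.6364 ≈ 1.64.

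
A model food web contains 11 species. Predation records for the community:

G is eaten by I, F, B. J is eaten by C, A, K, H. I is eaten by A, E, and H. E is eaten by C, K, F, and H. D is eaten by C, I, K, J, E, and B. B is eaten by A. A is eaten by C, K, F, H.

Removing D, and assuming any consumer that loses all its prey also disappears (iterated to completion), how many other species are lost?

Remove D.
Round 1: J (all prey gone) → extinct.
No further losses. Total secondary extinctions: 1.

1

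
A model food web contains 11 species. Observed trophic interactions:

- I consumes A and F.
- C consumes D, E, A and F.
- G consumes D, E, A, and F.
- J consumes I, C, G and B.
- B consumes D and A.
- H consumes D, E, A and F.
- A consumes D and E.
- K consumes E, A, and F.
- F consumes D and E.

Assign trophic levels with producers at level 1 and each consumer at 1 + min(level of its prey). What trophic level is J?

Trophic level 3

D is a producer → level 1.
C eats D → level 2.
J eats C → level 3.
No prey of J is below level 2, so 3 is the minimum.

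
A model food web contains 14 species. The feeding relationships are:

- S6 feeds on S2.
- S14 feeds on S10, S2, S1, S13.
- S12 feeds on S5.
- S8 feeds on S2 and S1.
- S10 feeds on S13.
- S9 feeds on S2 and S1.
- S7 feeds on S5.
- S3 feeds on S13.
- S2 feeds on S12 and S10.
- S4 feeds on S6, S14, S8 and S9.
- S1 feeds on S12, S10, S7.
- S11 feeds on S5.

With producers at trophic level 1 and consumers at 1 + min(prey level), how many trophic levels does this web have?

Producers (level 1): S13, S5.
Following each consumer down to its lowest-level prey: S5 → S12 → S1 → S9 (levels 1 through 4).
All prey of S9 (S1 3, S2 3) are at level 3 or above, so S9 is at level 1 + 3 = 4.
Every consumer has at least one prey at level 3 or below, so none exceeds level 4.

4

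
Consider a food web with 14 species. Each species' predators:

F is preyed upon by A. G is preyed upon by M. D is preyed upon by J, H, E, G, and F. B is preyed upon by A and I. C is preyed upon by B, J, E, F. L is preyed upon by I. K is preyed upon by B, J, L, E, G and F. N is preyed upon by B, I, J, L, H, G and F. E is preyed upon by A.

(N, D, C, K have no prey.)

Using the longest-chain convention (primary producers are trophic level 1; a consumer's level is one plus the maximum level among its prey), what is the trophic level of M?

N is a producer → level 1.
G eats N (level 1); other prey at levels: D 1, K 1 → level 2.
M eats G → level 3.

Trophic level 3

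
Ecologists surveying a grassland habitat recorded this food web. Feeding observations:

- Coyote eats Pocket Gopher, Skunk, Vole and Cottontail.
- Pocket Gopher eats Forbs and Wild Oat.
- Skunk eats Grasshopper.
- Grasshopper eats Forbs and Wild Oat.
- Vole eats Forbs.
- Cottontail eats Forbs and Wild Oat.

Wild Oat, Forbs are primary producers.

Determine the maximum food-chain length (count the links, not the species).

One longest chain: Wild Oat → Grasshopper → Skunk → Coyote.
It has 4 species and 3 links.

3 links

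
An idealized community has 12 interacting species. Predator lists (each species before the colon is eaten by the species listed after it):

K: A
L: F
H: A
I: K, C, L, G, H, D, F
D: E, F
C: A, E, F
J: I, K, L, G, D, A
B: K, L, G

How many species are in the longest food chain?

One longest chain: J → I → K → A.
It has 4 species and 3 links.

4 species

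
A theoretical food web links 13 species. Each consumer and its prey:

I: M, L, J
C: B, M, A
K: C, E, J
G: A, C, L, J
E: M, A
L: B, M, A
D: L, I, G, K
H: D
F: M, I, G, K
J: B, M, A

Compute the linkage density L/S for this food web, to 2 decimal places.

L/S = 2.31

There are L = 30 links among S = 13 species.
L/S = 30/13 = 2.3077 ≈ 2.31.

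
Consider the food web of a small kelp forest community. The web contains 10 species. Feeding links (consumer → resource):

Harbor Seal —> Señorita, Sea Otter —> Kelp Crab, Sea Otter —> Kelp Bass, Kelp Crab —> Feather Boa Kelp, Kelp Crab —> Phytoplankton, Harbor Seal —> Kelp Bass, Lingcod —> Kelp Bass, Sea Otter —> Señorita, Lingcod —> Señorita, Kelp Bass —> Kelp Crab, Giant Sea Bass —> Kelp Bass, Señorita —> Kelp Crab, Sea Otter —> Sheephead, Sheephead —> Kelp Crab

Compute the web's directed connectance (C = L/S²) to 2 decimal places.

The web has S = 10 species and L = 14 feeding links.
C = L / S² = 14 / 100 = 0.1400 ≈ 0.14.

C = 0.14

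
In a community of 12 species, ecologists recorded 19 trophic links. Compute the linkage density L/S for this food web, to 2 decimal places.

There are L = 19 links among S = 12 species.
L/S = 19/12 = 1.5833 ≈ 1.58.

L/S = 1.58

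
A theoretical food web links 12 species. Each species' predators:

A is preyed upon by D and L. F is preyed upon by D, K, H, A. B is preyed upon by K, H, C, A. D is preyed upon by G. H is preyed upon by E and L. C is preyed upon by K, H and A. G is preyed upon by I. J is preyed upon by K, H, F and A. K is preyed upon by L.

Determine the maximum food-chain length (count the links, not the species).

One longest chain: J → F → A → D → G → I.
It has 6 species and 5 links.

5 links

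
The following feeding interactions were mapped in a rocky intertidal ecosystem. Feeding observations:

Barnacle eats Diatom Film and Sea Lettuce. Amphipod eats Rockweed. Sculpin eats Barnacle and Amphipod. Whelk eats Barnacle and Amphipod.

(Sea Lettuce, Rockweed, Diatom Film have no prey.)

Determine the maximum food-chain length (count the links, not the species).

One longest chain: Rockweed → Amphipod → Sculpin.
It has 3 species and 2 links.

2 links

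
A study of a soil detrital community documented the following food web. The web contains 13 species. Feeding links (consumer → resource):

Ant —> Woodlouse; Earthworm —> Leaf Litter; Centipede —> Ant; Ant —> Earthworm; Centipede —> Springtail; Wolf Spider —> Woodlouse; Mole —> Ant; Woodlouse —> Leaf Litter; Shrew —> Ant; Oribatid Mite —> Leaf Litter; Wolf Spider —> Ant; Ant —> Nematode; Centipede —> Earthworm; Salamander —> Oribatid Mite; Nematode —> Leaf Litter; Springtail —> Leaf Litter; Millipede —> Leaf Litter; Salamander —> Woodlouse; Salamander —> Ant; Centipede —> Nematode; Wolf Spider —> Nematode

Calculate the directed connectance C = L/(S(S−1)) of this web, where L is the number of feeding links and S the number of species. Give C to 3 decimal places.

C = 0.135

The web has S = 13 species and L = 21 feeding links.
C = L / (S(S−1)) = 21 / 156 = 0.1346 ≈ 0.135.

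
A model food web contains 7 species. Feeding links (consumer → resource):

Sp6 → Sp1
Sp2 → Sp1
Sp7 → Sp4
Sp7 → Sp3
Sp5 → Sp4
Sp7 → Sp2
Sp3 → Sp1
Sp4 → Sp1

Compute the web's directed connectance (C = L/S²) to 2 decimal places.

The web has S = 7 species and L = 8 feeding links.
C = L / S² = 8 / 49 = 0.1633 ≈ 0.16.

C = 0.16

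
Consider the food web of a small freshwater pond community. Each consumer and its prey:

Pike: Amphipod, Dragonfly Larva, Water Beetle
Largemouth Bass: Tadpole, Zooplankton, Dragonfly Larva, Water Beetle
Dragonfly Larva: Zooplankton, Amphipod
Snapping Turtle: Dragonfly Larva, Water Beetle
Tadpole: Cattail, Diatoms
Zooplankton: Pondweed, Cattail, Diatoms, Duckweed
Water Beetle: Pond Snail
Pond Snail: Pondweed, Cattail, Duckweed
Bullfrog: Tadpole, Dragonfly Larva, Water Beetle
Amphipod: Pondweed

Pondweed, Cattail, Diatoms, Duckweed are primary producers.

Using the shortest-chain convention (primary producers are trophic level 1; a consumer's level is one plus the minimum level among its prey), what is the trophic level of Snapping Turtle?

Pondweed is a producer → level 1.
Zooplankton eats Pondweed → level 2.
Dragonfly Larva eats Zooplankton → level 3.
Snapping Turtle eats Dragonfly Larva → level 4.
No prey of Snapping Turtle is below level 3, so 4 is the minimum.

Trophic level 4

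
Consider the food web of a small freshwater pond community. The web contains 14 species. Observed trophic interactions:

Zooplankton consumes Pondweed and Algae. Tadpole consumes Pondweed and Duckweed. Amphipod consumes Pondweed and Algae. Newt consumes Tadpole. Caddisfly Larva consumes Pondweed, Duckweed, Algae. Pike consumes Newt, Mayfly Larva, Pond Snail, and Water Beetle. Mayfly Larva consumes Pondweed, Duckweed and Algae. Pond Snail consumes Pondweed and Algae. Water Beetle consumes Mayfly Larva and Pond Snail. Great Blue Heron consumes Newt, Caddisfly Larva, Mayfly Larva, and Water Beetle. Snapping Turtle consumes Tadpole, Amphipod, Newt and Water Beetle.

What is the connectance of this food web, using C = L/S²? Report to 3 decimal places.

The web has S = 14 species and L = 29 feeding links.
C = L / S² = 29 / 196 = 0.1480 ≈ 0.148.

C = 0.148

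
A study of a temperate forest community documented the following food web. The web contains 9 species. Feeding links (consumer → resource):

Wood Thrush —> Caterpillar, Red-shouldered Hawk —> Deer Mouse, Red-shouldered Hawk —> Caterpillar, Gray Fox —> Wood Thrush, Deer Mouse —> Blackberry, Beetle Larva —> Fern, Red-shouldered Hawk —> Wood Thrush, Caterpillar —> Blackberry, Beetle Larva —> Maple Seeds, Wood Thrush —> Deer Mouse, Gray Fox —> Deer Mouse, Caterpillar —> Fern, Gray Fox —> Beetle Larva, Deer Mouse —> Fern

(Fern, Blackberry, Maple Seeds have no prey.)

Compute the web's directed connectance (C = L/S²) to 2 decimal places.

The web has S = 9 species and L = 14 feeding links.
C = L / S² = 14 / 81 = 0.1728 ≈ 0.17.

C = 0.17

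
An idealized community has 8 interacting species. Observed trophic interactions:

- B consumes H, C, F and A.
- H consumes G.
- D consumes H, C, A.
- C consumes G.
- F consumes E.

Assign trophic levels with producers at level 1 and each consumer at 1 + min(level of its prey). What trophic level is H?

G is a producer → level 1.
H eats G → level 2.

Trophic level 2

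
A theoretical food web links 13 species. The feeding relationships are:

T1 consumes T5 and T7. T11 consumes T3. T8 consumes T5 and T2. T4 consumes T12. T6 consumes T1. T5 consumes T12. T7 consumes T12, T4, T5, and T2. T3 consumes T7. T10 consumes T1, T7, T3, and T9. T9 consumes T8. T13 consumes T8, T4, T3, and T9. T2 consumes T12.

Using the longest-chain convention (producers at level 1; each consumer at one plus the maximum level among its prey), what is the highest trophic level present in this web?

Producers (level 1): T12.
T12 → T4 → T7 → T3 → T11 gives T11 level 5.
No species has a prey at level 5, so no species reaches level 6.

5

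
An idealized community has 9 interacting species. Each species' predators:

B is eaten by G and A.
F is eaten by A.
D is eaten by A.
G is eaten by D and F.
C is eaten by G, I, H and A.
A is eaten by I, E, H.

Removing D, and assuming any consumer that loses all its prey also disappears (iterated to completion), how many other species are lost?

Remove D.
Every predator of it retains at least one other prey: A still has C, B, F.
No consumer loses all prey, so no secondary extinctions occur.

0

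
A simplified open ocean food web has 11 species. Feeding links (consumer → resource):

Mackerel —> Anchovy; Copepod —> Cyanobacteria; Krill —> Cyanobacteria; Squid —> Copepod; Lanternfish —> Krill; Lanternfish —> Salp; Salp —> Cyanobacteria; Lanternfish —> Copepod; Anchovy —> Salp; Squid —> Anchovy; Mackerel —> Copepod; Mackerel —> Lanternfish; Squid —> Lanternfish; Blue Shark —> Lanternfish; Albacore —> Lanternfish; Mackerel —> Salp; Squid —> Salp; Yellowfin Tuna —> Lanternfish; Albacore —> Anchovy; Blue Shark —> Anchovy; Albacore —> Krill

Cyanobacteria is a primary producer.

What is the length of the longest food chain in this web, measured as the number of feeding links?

3 links

One longest chain: Cyanobacteria → Salp → Lanternfish → Yellowfin Tuna.
It has 4 species and 3 links.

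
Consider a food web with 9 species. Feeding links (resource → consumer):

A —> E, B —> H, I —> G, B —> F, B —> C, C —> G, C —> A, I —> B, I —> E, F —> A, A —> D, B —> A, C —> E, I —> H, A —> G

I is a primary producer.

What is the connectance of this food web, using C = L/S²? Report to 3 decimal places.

C = 0.185

The web has S = 9 species and L = 15 feeding links.
C = L / S² = 15 / 81 = 0.1852 ≈ 0.185.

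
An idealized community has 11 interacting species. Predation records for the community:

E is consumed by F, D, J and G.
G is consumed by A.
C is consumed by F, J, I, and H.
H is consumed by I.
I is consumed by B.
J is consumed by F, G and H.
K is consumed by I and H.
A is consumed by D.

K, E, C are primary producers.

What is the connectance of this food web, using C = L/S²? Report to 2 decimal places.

The web has S = 11 species and L = 17 feeding links.
C = L / S² = 17 / 121 = 0.1405 ≈ 0.14.

C = 0.14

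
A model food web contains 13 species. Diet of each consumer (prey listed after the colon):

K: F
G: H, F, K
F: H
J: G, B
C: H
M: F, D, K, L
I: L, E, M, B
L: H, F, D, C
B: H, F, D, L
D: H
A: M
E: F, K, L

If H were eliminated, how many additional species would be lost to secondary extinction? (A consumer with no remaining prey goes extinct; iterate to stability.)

Remove H.
Round 1: F (all prey gone), D (all prey gone), C (all prey gone) → extinct.
Round 2: K (all prey gone), L (all prey gone) → extinct.
Round 3: E (all prey gone), M (all prey gone), G (all prey gone), B (all prey gone) → extinct.
Round 4: A (all prey gone), J (all prey gone), I (all prey gone) → extinct.
No further losses. Total secondary extinctions: 12.

12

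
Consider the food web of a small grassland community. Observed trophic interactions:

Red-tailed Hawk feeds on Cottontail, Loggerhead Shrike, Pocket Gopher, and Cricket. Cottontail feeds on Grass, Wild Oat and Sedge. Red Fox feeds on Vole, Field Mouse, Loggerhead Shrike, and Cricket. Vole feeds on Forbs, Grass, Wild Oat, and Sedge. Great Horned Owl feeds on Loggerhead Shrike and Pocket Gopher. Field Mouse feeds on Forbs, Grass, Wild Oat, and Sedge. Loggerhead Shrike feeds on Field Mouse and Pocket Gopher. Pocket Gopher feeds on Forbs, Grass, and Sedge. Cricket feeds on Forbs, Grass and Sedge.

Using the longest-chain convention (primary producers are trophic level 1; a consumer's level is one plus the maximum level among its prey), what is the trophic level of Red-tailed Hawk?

Trophic level 4

Grass is a producer → level 1.
Field Mouse eats Grass (level 1); other prey at levels: Wild Oat 1, Sedge 1, Forbs 1 → level 2.
Loggerhead Shrike eats Field Mouse (level 2); other prey at levels: Pocket Gopher 2 → level 3.
Red-tailed Hawk eats Loggerhead Shrike (level 3); other prey at levels: Cottontail 2, Cricket 2, Pocket Gopher 2 → level 4.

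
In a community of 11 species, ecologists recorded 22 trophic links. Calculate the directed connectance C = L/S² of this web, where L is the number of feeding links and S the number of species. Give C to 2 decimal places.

C = 0.18

The web has S = 11 species and L = 22 feeding links.
C = L / S² = 22 / 121 = 0.1818 ≈ 0.18.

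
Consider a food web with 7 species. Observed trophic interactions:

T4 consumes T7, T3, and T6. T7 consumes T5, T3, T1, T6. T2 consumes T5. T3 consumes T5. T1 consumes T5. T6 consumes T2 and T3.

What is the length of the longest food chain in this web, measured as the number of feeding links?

One longest chain: T5 → T3 → T6 → T7 → T4.
It has 5 species and 4 links.

4 links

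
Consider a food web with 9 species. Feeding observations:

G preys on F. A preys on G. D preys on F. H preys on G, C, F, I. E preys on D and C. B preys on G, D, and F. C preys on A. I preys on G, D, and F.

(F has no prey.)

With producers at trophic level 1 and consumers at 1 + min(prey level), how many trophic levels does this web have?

4

Producers (level 1): F.
Following each consumer down to its lowest-level prey: F → G → A → C (levels 1 through 4).
All prey of C (A 3) are at level 3 or above, so C is at level 1 + 3 = 4.
Every consumer has at least one prey at level 3 or below, so none exceeds level 4.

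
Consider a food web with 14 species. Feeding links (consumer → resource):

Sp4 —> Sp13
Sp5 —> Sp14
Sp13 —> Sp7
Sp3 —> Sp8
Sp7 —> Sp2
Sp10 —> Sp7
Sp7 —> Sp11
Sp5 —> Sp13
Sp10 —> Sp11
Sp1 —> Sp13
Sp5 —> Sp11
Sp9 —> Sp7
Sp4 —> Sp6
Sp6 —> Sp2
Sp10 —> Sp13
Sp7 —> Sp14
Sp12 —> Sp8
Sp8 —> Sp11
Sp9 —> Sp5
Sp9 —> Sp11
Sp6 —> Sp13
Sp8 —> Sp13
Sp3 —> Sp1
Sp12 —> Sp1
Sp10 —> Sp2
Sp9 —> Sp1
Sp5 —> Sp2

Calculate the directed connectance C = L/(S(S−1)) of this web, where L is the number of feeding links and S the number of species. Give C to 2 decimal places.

C = 0.15

The web has S = 14 species and L = 27 feeding links.
C = L / (S(S−1)) = 27 / 182 = 0.1484 ≈ 0.15.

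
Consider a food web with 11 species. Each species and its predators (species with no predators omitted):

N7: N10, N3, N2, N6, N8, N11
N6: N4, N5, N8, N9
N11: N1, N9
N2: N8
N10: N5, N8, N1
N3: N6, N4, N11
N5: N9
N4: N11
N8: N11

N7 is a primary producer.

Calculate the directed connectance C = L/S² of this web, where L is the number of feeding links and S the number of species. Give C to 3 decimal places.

The web has S = 11 species and L = 22 feeding links.
C = L / S² = 22 / 121 = 0.1818 ≈ 0.182.

C = 0.182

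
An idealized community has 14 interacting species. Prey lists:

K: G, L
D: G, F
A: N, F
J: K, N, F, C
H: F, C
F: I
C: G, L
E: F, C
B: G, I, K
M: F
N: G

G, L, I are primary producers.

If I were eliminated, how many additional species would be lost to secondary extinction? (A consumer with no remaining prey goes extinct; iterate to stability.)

2

Remove I.
Round 1: F (all prey gone) → extinct.
Round 2: M (all prey gone) → extinct.
No further losses. Total secondary extinctions: 2.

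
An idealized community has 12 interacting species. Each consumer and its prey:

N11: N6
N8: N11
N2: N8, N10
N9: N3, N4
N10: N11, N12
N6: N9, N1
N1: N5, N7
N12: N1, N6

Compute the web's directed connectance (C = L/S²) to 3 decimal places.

The web has S = 12 species and L = 14 feeding links.
C = L / S² = 14 / 144 = 0.0972 ≈ 0.097.

C = 0.097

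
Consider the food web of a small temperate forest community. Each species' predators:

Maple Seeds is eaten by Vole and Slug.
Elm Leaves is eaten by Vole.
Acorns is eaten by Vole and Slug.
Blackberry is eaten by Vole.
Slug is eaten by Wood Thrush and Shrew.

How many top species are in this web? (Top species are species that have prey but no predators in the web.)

Top species (has prey, but nothing eats it): Vole, Shrew, Wood Thrush.
Count: 3.

3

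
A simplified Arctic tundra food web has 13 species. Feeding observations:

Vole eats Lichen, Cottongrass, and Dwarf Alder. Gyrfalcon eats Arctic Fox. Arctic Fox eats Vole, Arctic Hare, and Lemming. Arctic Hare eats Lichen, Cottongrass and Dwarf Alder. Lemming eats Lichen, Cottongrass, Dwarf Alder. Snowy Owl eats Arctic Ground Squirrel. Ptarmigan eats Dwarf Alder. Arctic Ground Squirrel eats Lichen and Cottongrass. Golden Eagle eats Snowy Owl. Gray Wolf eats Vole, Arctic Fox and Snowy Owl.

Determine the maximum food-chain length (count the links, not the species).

One longest chain: Lichen → Arctic Ground Squirrel → Snowy Owl → Gray Wolf.
It has 4 species and 3 links.

3 links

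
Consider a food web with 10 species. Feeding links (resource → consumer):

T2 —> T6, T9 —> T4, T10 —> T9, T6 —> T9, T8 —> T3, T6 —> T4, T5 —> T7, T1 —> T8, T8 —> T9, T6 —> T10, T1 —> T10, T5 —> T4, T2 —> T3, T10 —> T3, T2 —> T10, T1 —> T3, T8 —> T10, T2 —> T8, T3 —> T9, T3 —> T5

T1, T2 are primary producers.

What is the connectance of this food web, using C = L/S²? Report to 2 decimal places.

C = 0.20

The web has S = 10 species and L = 20 feeding links.
C = L / S² = 20 / 100 = 0.2000 ≈ 0.20.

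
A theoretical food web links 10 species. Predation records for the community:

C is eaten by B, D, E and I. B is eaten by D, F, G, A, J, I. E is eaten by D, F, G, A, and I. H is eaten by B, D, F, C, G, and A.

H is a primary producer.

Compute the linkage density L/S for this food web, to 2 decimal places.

There are L = 21 links among S = 10 species.
L/S = 21/10 = 2.1000 ≈ 2.10.

L/S = 2.10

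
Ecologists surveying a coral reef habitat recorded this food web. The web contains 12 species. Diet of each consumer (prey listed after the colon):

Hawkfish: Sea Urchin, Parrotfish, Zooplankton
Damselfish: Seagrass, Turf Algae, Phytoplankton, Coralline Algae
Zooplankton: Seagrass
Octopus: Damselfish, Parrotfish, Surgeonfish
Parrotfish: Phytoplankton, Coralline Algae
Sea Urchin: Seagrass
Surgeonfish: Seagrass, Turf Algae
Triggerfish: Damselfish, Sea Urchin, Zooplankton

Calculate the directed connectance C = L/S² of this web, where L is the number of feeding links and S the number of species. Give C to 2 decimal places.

C = 0.13

The web has S = 12 species and L = 19 feeding links.
C = L / S² = 19 / 144 = 0.1319 ≈ 0.13.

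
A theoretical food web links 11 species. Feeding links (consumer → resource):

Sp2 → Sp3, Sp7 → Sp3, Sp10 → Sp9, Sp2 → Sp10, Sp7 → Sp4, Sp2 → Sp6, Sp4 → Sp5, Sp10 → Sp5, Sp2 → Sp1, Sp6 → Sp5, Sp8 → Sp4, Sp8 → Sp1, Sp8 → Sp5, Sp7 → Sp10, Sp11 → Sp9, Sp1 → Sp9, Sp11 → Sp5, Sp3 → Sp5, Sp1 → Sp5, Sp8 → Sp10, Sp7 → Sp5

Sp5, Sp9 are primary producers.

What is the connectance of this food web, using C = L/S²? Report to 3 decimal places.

The web has S = 11 species and L = 21 feeding links.
C = L / S² = 21 / 121 = 0.1736 ≈ 0.174.

C = 0.174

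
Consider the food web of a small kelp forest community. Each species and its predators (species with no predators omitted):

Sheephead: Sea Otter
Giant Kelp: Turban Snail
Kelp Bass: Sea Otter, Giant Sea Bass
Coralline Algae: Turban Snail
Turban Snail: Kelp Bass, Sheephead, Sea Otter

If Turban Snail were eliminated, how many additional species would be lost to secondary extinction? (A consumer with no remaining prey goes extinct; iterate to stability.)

Remove Turban Snail.
Round 1: Kelp Bass (all prey gone), Sheephead (all prey gone) → extinct.
Round 2: Sea Otter (all prey gone), Giant Sea Bass (all prey gone) → extinct.
No further losses. Total secondary extinctions: 4.

4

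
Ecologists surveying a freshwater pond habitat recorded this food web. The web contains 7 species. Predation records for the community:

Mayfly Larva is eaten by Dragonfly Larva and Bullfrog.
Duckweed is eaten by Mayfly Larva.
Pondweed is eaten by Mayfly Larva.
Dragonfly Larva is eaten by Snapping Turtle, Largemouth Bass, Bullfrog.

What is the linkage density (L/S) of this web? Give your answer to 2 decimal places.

There are L = 7 links among S = 7 species.
L/S = 7/7 = 1.0000 ≈ 1.00.

L/S = 1.00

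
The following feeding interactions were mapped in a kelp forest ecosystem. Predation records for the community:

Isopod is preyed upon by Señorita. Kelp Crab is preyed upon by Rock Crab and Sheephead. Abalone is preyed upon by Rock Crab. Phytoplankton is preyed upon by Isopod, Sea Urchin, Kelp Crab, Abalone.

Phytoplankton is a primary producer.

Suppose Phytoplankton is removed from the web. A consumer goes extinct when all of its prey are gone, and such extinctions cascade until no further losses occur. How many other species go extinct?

Remove Phytoplankton.
Round 1: Isopod (all prey gone), Sea Urchin (all prey gone), Abalone (all prey gone), Kelp Crab (all prey gone) → extinct.
Round 2: Rock Crab (all prey gone), Señorita (all prey gone), Sheephead (all prey gone) → extinct.
No further losses. Total secondary extinctions: 7.

7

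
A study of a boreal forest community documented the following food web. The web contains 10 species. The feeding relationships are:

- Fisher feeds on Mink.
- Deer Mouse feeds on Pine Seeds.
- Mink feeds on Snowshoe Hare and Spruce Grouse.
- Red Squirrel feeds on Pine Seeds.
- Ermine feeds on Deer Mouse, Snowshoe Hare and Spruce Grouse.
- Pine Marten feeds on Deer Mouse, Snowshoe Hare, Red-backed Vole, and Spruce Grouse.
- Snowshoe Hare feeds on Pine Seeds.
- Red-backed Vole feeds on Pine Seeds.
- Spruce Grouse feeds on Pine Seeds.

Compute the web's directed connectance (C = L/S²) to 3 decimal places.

The web has S = 10 species and L = 15 feeding links.
C = L / S² = 15 / 100 = 0.1500 ≈ 0.150.

C = 0.150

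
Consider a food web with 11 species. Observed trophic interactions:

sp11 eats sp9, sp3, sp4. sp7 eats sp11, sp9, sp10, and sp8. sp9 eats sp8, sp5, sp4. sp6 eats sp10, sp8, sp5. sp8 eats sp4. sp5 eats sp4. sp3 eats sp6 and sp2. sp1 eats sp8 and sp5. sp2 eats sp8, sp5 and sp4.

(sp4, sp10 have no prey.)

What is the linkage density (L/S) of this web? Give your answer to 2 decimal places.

L/S = 2.00

There are L = 22 links among S = 11 species.
L/S = 22/11 = 2.0000 ≈ 2.00.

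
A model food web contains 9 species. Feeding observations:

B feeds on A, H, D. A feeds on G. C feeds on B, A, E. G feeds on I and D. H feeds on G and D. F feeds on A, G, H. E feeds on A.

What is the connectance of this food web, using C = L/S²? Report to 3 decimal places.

C = 0.185

The web has S = 9 species and L = 15 feeding links.
C = L / S² = 15 / 81 = 0.1852 ≈ 0.185.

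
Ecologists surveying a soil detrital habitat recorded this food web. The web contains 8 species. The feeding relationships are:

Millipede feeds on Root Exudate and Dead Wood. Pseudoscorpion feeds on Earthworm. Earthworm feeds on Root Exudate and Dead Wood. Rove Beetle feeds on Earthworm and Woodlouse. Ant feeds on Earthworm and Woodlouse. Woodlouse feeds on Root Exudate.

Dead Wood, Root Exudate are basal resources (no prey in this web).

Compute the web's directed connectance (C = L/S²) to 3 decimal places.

The web has S = 8 species and L = 10 feeding links.
C = L / S² = 10 / 64 = 0.1562 ≈ 0.156.

C = 0.156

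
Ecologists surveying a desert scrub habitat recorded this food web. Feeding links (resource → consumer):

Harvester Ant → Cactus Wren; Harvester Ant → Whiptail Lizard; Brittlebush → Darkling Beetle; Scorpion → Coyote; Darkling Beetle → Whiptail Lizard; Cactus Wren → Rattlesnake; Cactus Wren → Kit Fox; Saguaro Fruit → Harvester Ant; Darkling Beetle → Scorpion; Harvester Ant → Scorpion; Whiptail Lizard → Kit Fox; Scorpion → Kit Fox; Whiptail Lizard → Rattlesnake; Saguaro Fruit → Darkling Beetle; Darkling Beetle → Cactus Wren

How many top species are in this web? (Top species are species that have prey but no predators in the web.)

3

Top species (has prey, but nothing eats it): Rattlesnake, Coyote, Kit Fox.
Count: 3.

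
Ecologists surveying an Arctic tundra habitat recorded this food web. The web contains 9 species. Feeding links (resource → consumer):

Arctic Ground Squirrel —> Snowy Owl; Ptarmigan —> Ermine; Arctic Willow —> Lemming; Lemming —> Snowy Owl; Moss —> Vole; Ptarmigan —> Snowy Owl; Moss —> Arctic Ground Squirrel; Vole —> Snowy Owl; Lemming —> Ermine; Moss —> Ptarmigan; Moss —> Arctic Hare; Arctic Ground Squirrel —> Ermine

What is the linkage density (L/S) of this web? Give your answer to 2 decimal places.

L/S = 1.33

There are L = 12 links among S = 9 species.
L/S = 12/9 = 1.3333 ≈ 1.33.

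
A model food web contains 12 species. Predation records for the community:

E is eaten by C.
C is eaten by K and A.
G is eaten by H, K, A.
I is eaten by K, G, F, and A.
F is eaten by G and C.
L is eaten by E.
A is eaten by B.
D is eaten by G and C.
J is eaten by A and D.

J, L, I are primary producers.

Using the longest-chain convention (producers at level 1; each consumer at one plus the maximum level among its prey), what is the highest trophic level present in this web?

5

Producers (level 1): J, L, I.
J → D → C → A → B gives B level 5.
No species has a prey at level 5, so no species reaches level 6.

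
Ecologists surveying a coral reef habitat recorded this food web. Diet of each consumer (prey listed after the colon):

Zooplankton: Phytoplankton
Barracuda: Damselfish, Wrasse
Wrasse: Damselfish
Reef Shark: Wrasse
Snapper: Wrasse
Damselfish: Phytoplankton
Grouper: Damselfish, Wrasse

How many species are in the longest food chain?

4 species

One longest chain: Phytoplankton → Damselfish → Wrasse → Barracuda.
It has 4 species and 3 links.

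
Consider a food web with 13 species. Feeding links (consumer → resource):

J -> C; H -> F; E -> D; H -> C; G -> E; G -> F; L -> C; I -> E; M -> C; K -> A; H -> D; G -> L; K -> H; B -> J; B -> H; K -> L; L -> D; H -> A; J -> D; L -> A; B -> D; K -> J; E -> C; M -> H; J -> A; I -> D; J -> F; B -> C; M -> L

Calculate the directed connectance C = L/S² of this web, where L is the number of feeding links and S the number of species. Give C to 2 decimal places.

C = 0.17

The web has S = 13 species and L = 29 feeding links.
C = L / S² = 29 / 169 = 0.1716 ≈ 0.17.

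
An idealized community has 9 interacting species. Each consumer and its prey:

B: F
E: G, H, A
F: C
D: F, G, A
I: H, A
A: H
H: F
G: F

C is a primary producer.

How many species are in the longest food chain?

5 species

One longest chain: C → F → H → A → D.
It has 5 species and 4 links.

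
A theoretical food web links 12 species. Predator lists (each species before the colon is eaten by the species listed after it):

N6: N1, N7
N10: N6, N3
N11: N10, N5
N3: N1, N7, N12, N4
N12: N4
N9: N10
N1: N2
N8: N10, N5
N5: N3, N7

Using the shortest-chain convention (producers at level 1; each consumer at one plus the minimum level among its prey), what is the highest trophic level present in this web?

Producers (level 1): N8, N11, N9.
Following each consumer down to its lowest-level prey: N8 → N10 → N6 → N1 → N2 (levels 1 through 5).
All prey of N2 (N1 4) are at level 4 or above, so N2 is at level 1 + 4 = 5.
Every consumer has at least one prey at level 4 or below, so none exceeds level 5.

5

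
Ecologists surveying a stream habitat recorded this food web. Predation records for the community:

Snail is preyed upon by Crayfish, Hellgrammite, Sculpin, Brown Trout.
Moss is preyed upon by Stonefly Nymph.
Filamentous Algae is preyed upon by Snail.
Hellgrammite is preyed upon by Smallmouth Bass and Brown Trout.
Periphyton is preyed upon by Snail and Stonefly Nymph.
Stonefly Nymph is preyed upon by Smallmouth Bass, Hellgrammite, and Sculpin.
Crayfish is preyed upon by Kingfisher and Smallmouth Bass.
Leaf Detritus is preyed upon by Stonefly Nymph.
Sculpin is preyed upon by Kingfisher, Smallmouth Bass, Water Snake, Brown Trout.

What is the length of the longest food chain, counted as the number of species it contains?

One longest chain: Moss → Stonefly Nymph → Sculpin → Smallmouth Bass.
It has 4 species and 3 links.

4 species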